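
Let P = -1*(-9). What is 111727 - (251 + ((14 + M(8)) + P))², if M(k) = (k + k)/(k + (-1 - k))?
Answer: 45163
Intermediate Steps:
P = 9
M(k) = -2*k (M(k) = (2*k)/(-1) = (2*k)*(-1) = -2*k)
111727 - (251 + ((14 + M(8)) + P))² = 111727 - (251 + ((14 - 2*8) + 9))² = 111727 - (251 + ((14 - 16) + 9))² = 111727 - (251 + (-2 + 9))² = 111727 - (251 + 7)² = 111727 - 1*258² = 111727 - 1*66564 = 111727 - 66564 = 45163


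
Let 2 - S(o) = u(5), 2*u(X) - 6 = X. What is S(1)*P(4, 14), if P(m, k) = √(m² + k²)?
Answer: -7*√53 ≈ -50.961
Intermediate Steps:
u(X) = 3 + X/2
S(o) = -7/2 (S(o) = 2 - (3 + (½)*5) = 2 - (3 + 5/2) = 2 - 1*11/2 = 2 - 11/2 = -7/2)
P(m, k) = √(k² + m²)
S(1)*P(4, 14) = -7*√(14² + 4²)/2 = -7*√(196 + 16)/2 = -7*√53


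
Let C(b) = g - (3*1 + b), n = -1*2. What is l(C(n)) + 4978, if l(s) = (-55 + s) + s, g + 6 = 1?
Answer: 4911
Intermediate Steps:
n = -2
g = -5 (g = -6 + 1 = -5)
C(b) = -8 - b (C(b) = -5 - (3*1 + b) = -5 - (3 + b) = -5 + (-3 - b) = -8 - b)
l(s) = -55 + 2*s
l(C(n)) + 4978 = (-55 + 2*(-8 - 1*(-2))) + 4978 = (-55 + 2*(-8 + 2)) + 4978 = (-55 + 2*(-6)) + 4978 = (-55 - 12) + 4978 = -67 + 4978 = 4911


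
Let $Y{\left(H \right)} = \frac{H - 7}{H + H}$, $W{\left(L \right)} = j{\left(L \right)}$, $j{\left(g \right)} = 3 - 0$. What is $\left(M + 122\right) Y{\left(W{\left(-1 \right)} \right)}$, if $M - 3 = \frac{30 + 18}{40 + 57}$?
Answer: $- \frac{24346}{291} \approx -83.663$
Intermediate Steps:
$j{\left(g \right)} = 3$ ($j{\left(g \right)} = 3 + 0 = 3$)
$W{\left(L \right)} = 3$
$M = \frac{339}{97}$ ($M = 3 + \frac{30 + 18}{40 + 57} = 3 + \frac{48}{97} = \frac{339}{97} \approx 3.4948$)
$Y{\left(H \right)} = \frac{-7 + H}{2 H}$
$\left(M + 122\right) Y{\left(W{\left(-1 \right)} \right)} = \left(\frac{339}{97} + 122\right) \frac{-7 + 3}{2 \cdot 3} = \frac{12173 \cdot \frac{1}{2} \cdot \frac{1}{3} \left(-4\right)}{97} = \frac{12173}{97} \left(- \frac{2}{3}\right) = - \frac{24346}{291}$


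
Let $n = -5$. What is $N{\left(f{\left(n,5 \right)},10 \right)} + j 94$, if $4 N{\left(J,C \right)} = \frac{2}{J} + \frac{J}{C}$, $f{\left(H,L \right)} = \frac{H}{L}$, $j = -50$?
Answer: $- \frac{188021}{40} \approx -4700.5$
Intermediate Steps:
$N{\left(J,C \right)} = \frac{1}{2 J} + \frac{J}{4 C}$ ($N{\left(J,C \right)} = \frac{\frac{2}{J} + \frac{J}{C}}{4} = \frac{1}{2 J} + \frac{J}{4 C}$)
$N{\left(f{\left(n,5 \right)},10 \right)} + j 94 = \left(\frac{1}{2 \left(- \frac{5}{5}\right)} + \frac{\left(-5\right) \frac{1}{5}}{4 \cdot 10}\right) - 4700 = \left(\frac{1}{2 \left(\left(-5\right) \frac{1}{5}\right)} + \frac{1}{4} \left(\left(-5\right) \frac{1}{5}\right) \frac{1}{10}\right) - 4700 = \left(\frac{1}{2 \left(-1\right)} + \frac{1}{4} \left(-1\right) \frac{1}{10}\right) - 4700 = \left(\frac{1}{2} \left(-1\right) - \frac{1}{40}\right) - 4700 = \left(- \frac{1}{2} - \frac{1}{40}\right) - 4700 = - \frac{21}{40} - 4700 = - \frac{188021}{40}$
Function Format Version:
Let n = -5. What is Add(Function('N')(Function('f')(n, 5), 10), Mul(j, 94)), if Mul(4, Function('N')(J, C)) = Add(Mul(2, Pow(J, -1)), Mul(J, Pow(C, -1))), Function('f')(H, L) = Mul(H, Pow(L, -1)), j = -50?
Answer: Rational(-188021, 40) ≈ -4700.5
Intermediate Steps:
Function('N')(J, C) = Add(Mul(Rational(1, 2), Pow(J, -1)), Mul(Rational(1, 4), J, Pow(C, -1))) (Function('N')(J, C) = Mul(Rational(1, 4), Add(Mul(2, Pow(J, -1)), Mul(J, Pow(C, -1)))) = Add(Mul(Rational(1, 2), Pow(J, -1)), Mul(Rational(1, 4), J, Pow(C, -1))))
Add(Function('N')(Function('f')(n, 5), 10), Mul(j, 94)) = Add(Add(Mul(Rational(1, 2), Pow(Mul(-5, Pow(5, -1)), -1)), Mul(Rational(1, 4), Mul(-5, Pow(5, -1)), Pow(10, -1))), Mul(-50, 94)) = Add(Add(Mul(Rational(1, 2), Pow(Mul(-5, Rational(1, 5)), -1)), Mul(Rational(1, 4), Mul(-5, Rational(1, 5)), Rational(1, 10))), -4700) = Add(Add(Mul(Rational(1, 2), Pow(-1, -1)), Mul(Rational(1, 4), -1, Rational(1, 10))), -4700) = Add(Add(Mul(Rational(1, 2), -1), Rational(-1, 40)), -4700) = Add(Add(Rational(-1, 2), Rational(-1, 40)), -4700) = Add(Rational(-21, 40), -4700) = Rational(-188021, 40)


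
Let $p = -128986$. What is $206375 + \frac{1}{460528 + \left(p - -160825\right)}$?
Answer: $\frac{101612239626}{492367} \approx 2.0638 \cdot 10^{5}$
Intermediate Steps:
$206375 + \frac{1}{460528 + \left(p - -160825\right)} = 206375 + \frac{1}{460528 - -31839} = 206375 + \frac{1}{460528 + \left(-128986 + 160825\right)} = 206375 + \frac{1}{460528 + 31839} = 206375 + \frac{1}{492367} = \frac{101612239626}{492367}$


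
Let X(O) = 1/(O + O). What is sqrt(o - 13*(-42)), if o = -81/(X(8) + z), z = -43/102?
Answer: sqrt(66239682)/293 ≈ 27.777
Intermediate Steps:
z = -43/102 (z = -43*1/102 = -43/102 ≈ -0.42157)
X(O) = 1/(2*O)
o = 66096/293 (o = -81/((1/2)/8 - 43/102) = -81/((1/2)*(1/8) - 43/102) = -81/(1/16 - 43/102) = -81/(-293/816) = -816/293*(-81) = 66096/293 ≈ 225.58)
sqrt(o - 13*(-42)) = sqrt(66096/293 - 13*(-42)) = sqrt(66096/293 + 546) = sqrt(226074/293) = sqrt(66239682)/293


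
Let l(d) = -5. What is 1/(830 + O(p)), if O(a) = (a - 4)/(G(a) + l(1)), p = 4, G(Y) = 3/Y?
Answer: 1/830 ≈ 0.0012048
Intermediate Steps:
O(a) = (-4 + a)/(-5 + 3/a) (O(a) = (a - 4)/(3/a - 5) = (-4 + a)/(-5 + 3/a))
1/(830 + O(p)) = 1/(830 + 4*(4 - 1*4)/(-3 + 5*4)) = 1/(830 + 4*(4 - 4)/(-3 + 20)) = 1/(830 + 4*0/17) = 1/(830 + 4*(1/17)*0) = 1/(830 + 0) = 1/830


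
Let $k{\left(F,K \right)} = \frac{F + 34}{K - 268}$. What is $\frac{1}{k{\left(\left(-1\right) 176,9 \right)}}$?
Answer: $\frac{259}{142} \approx 1.8239$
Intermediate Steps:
$k{\left(F,K \right)} = \frac{34 + F}{-268 + K}$
$\frac{1}{k{\left(\left(-1\right) 176,9 \right)}} = \frac{1}{\frac{1}{-268 + 9} \left(34 - 176\right)} = \frac{1}{\frac{1}{-259} \left(34 - 176\right)} = \frac{1}{\left(- \frac{1}{259}\right) \left(-142\right)} = \frac{1}{\frac{142}{259}} = \frac{259}{142}$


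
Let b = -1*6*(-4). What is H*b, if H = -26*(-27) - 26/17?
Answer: 285792/17 ≈ 16811.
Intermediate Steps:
b = 24 (b = -6*(-4) = 24)
H = 11908/17 (H = 702 - 26*1/17 = 702 - 26/17 = 11908/17 ≈ 700.47)
H*b = (11908/17)*24 = 285792/17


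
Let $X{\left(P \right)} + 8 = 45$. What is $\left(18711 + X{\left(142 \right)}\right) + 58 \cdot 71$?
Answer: $22866$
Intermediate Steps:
$X{\left(P \right)} = 37$ ($X{\left(P \right)} = -8 + 45 = 37$)
$\left(18711 + X{\left(142 \right)}\right) + 58 \cdot 71 = \left(18711 + 37\right) + 58 \cdot 71 = 18748 + 4118 = 22866$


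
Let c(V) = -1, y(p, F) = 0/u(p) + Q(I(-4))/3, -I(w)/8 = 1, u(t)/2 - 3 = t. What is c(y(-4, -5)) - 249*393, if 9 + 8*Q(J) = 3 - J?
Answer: -97858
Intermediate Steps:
u(t) = 6 + 2*t
I(w) = -8 (I(w) = -8*1 = -8)
Q(J) = -¾ - J/8 (Q(J) = -9/8 + (3 - J)/8 = -9/8 + (3/8 - J/8) = -¾ - J/8)
y(p, F) = 1/12 (y(p, F) = 0/(6 + 2*p) + (-¾ - ⅛*(-8))/3 = 0 + (-¾ + 1)*(⅓) = 0 + (¼)*(⅓) = 0 + 1/12 = 1/12)
c(y(-4, -5)) - 249*393 = -1 - 249*393 = -1 - 97857 = -97858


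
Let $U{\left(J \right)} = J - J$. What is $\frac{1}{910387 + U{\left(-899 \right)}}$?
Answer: $\frac{1}{910387} \approx 1.0984 \cdot 10^{-6}$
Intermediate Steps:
$U{\left(J \right)} = 0$
$\frac{1}{910387 + U{\left(-899 \right)}} = \frac{1}{910387 + 0} = \frac{1}{910387}$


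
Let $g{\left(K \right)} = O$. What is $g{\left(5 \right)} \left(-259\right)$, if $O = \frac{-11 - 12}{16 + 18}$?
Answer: $\frac{5957}{34} \approx 175.21$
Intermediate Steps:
$O = - \frac{23}{34} \approx -0.67647$
$g{\left(K \right)} = - \frac{23}{34}$
$g{\left(5 \right)} \left(-259\right) = \left(- \frac{23}{34}\right) \left(-259\right) = \frac{5957}{34}$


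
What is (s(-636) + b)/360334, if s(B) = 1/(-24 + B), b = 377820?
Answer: 249361199/237820440 ≈ 1.0485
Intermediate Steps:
(s(-636) + b)/360334 = (1/(-24 - 636) + 377820)/360334 = (1/(-660) + 377820)*(1/360334) = (-1/660 + 377820)*(1/360334) = (249361199/660)*(1/360334) = 249361199/237820440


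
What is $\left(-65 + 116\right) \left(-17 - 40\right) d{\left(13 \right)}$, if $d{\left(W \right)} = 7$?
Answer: $-20349$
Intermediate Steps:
$\left(-65 + 116\right) \left(-17 - 40\right) d{\left(13 \right)} = \left(-65 + 116\right) \left(-17 - 40\right) 7 = 51 \left(-57\right) 7 = \left(-2907\right) 7 = -20349$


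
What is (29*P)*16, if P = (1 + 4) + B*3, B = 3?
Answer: 6496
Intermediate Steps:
P = 14 (P = (1 + 4) + 3*3 = 5 + 9 = 14)
(29*P)*16 = (29*14)*16 = 406*16 = 6496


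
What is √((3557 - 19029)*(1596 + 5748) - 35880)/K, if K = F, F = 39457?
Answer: 2*I*√28415562/39457 ≈ 0.2702*I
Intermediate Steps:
K = 39457
√((3557 - 19029)*(1596 + 5748) - 35880)/K = √((3557 - 19029)*(1596 + 5748) - 35880)/39457 = √(-15472*7344 - 35880)*(1/39457) = √(-113626368 - 35880)*(1/39457) = √(-113662248)*(1/39457) = (2*I*√28415562)*(1/39457) = 2*I*√28415562/39457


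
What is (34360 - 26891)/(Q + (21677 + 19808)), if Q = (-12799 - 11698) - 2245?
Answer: 7469/14743 ≈ 0.50661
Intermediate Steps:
Q = -26742 (Q = -24497 - 2245 = -26742)
(34360 - 26891)/(Q + (21677 + 19808)) = (34360 - 26891)/(-26742 + (21677 + 19808)) = 7469/(-26742 + 41485) = 7469/14743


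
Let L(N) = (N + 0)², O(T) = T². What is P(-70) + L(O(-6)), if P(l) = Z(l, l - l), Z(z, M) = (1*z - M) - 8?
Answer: 1218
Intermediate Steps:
Z(z, M) = -8 + z - M (Z(z, M) = (z - M) - 8 = -8 + z - M)
P(l) = -8 + l (P(l) = -8 + l - (l - l) = -8 + l - 1*0 = -8 + l + 0 = -8 + l)
L(N) = N²
P(-70) + L(O(-6)) = (-8 - 70) + ((-6)²)² = -78 + 36² = -78 + 1296 = 1218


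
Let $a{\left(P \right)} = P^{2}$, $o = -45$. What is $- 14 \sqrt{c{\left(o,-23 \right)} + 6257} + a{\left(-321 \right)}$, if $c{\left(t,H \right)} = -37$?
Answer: $103041 - 28 \sqrt{1555} \approx 1.0194 \cdot 10^{5}$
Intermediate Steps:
$- 14 \sqrt{c{\left(o,-23 \right)} + 6257} + a{\left(-321 \right)} = - 14 \sqrt{-37 + 6257} + \left(-321\right)^{2} = - 14 \sqrt{6220} + 103041 = - 14 \cdot 2 \sqrt{1555} + 103041 = - 28 \sqrt{1555} + 103041 = 103041 - 28 \sqrt{1555}$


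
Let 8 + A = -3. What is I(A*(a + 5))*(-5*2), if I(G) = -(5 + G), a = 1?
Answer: -610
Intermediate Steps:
A = -11 (A = -8 - 3 = -11)
I(G) = -5 - G
I(A*(a + 5))*(-5*2) = (-5 - (-11)*(1 + 5))*(-5*2) = (-5 - (-11)*6)*(-10) = (-5 - 1*(-66))*(-10) = (-5 + 66)*(-10) = 61*(-10) = -610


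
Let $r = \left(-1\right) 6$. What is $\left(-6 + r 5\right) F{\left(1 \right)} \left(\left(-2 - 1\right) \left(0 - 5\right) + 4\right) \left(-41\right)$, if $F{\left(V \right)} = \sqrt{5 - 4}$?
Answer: $28044$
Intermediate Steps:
$r = -6$
$F{\left(V \right)} = 1$ ($F{\left(V \right)} = \sqrt{1} = 1$)
$\left(-6 + r 5\right) F{\left(1 \right)} \left(\left(-2 - 1\right) \left(0 - 5\right) + 4\right) \left(-41\right) = \left(-6 - 30\right) 1 \left(\left(-2 - 1\right) \left(0 - 5\right) + 4\right) \left(-41\right) = \left(-6 - 30\right) 1 \left(\left(-3\right) \left(-5\right) + 4\right) \left(-41\right) = - 36 \cdot 1 \left(15 + 4\right) \left(-41\right) = - 36 \cdot 1 \cdot 19 \left(-41\right) = \left(-36\right) 19 \left(-41\right) = \left(-684\right) \left(-41\right) = 28044$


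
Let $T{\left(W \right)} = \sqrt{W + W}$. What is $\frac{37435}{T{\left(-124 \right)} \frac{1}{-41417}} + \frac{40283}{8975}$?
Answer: $\frac{40283}{8975} + \frac{1550445395 i \sqrt{62}}{124} \approx 4.4884 + 9.8453 \cdot 10^{7} i$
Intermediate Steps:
$T{\left(W \right)} = \sqrt{2} \sqrt{W}$ ($T{\left(W \right)} = \sqrt{2 W} = \sqrt{2} \sqrt{W}$)
$\frac{37435}{T{\left(-124 \right)} \frac{1}{-41417}} + \frac{40283}{8975} = \frac{37435}{\sqrt{2} \sqrt{-124} \frac{1}{-41417}} + \frac{40283}{8975} = \frac{37435}{\sqrt{2} \cdot 2 i \sqrt{31} \left(- \frac{1}{41417}\right)} + 40283 \cdot \frac{1}{8975} = \frac{37435}{2 i \sqrt{62} \left(- \frac{1}{41417}\right)} + \frac{40283}{8975} = \frac{37435}{\left(- \frac{2}{41417}\right) i \sqrt{62}} + \frac{40283}{8975} = 37435 \frac{41417 i \sqrt{62}}{124} + \frac{40283}{8975} = \frac{1550445395 i \sqrt{62}}{124} + \frac{40283}{8975} = \frac{40283}{8975} + \frac{1550445395 i \sqrt{62}}{124}$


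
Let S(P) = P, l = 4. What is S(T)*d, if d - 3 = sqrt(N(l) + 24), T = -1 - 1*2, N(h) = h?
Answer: -9 - 6*sqrt(7) ≈ -24.875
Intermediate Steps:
T = -3 (T = -1 - 2 = -3)
d = 3 + 2*sqrt(7) (d = 3 + sqrt(4 + 24) = 3 + sqrt(28) = 3 + 2*sqrt(7) ≈ 8.2915)
S(T)*d = -3*(3 + 2*sqrt(7)) = -9 - 6*sqrt(7)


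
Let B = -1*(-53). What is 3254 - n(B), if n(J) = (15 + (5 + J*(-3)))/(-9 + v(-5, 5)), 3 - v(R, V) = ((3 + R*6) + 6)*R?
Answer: 361055/111 ≈ 3252.7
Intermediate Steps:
B = 53
v(R, V) = 3 - R*(9 + 6*R) (v(R, V) = 3 - ((3 + R*6) + 6)*R = 3 - ((3 + 6*R) + 6)*R = 3 - (9 + 6*R)*R = 3 - R*(9 + 6*R))
n(J) = -20/111 + J/37 (n(J) = (15 + (5 + J*(-3)))/(-9 + (3 - 9*(-5) - 6*(-5)²)) = (15 + (5 - 3*J))/(-9 + (3 + 45 - 6*25)) = (20 - 3*J)/(-9 + (3 + 45 - 150)) = (20 - 3*J)/(-9 - 102) = (20 - 3*J)/(-111) = (20 - 3*J)*(-1/111) = -20/111 + J/37)
3254 - n(B) = 3254 - (-20/111 + (1/37)*53) = 3254 - (-20/111 + 53/37) = 3254 - 1*139/111 = 3254 - 139/111 = 361055/111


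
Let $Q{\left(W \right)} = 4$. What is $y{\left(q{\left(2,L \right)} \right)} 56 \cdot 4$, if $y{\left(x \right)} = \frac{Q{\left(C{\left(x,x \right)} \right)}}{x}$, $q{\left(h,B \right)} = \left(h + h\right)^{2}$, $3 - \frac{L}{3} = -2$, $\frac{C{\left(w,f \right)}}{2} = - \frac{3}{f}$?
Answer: $56$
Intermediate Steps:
$C{\left(w,f \right)} = - \frac{6}{f}$ ($C{\left(w,f \right)} = 2 \left(- \frac{3}{f}\right) = - \frac{6}{f}$)
$L = 15$ ($L = 9 - -6 = 9 + 6 = 15$)
$q{\left(h,B \right)} = 4 h^{2}$ ($q{\left(h,B \right)} = \left(2 h\right)^{2} = 4 h^{2}$)
$y{\left(x \right)} = \frac{4}{x}$
$y{\left(q{\left(2,L \right)} \right)} 56 \cdot 4 = \frac{4}{4 \cdot 2^{2}} \cdot 56 \cdot 4 = \frac{4}{4 \cdot 4} \cdot 56 \cdot 4 = \frac{4}{16} \cdot 56 \cdot 4 = 4 \cdot \frac{1}{16} \cdot 56 \cdot 4 = \frac{1}{4} \cdot 56 \cdot 4 = 14 \cdot 4 = 56$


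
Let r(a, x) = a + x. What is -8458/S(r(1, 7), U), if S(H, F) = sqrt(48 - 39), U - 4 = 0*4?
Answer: -8458/3 ≈ -2819.3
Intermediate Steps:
U = 4 (U = 4 + 0*4 = 4 + 0 = 4)
S(H, F) = 3 (S(H, F) = sqrt(9) = 3)
-8458/S(r(1, 7), U) = -8458/3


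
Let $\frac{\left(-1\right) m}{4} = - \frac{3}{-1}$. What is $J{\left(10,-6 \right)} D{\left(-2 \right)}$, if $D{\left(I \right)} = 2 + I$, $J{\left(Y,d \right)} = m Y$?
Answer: $0$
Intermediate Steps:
$m = -12$ ($m = - 4 \left(- \frac{3}{-1}\right) = - 4 \left(\left(-3\right) \left(-1\right)\right) = \left(-4\right) 3 = -12$)
$J{\left(Y,d \right)} = - 12 Y$
$J{\left(10,-6 \right)} D{\left(-2 \right)} = \left(-12\right) 10 \left(2 - 2\right) = \left(-120\right) 0 = 0$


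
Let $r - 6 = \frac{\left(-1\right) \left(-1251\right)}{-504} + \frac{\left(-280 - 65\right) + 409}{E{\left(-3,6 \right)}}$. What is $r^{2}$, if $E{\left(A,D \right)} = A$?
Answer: $\frac{8958049}{28224} \approx 317.39$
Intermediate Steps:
$r = - \frac{2993}{168}$ ($r = 6 + \left(\frac{\left(-1\right) \left(-1251\right)}{-504} + \frac{\left(-280 - 65\right) + 409}{-3}\right) = 6 + \left(1251 \left(- \frac{1}{504}\right) + \left(-345 + 409\right) \left(- \frac{1}{3}\right)\right) = 6 + \left(- \frac{139}{56} + 64 \left(- \frac{1}{3}\right)\right) = 6 - \frac{4001}{168} = - \frac{2993}{168} \approx -17.815$)
$r^{2} = \left(- \frac{2993}{168}\right)^{2} = \frac{8958049}{28224}$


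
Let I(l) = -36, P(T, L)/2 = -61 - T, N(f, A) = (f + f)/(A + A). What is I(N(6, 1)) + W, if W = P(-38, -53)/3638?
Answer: -65507/1819 ≈ -36.013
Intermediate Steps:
N(f, A) = f/A (N(f, A) = (2*f)/((2*A)) = (2*f)*(1/(2*A)) = f/A)
P(T, L) = -122 - 2*T (P(T, L) = 2*(-61 - T) = -122 - 2*T)
W = -23/1819 (W = (-122 - 2*(-38))/3638 = (-122 + 76)*(1/3638) = -46*1/3638 = -23/1819 ≈ -0.012644)
I(N(6, 1)) + W = -36 - 23/1819 = -65507/1819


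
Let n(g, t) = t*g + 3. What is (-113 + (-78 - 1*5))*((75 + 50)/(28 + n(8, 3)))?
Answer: -4900/11 ≈ -445.45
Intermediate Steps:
n(g, t) = 3 + g*t (n(g, t) = g*t + 3 = 3 + g*t)
(-113 + (-78 - 1*5))*((75 + 50)/(28 + n(8, 3))) = (-113 + (-78 - 1*5))*((75 + 50)/(28 + (3 + 8*3))) = (-113 + (-78 - 5))*(125/(28 + (3 + 24))) = (-113 - 83)*(125/(28 + 27)) = -24500/55 = -196*25/11 = -4900/11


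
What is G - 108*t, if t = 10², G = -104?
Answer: -10904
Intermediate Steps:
t = 100
G - 108*t = -104 - 108*100 = -104 - 10800 = -10904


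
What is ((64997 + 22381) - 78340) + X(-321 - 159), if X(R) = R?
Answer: 8558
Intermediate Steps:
((64997 + 22381) - 78340) + X(-321 - 159) = ((64997 + 22381) - 78340) + (-321 - 159) = (87378 - 78340) - 480 = 9038 - 480 = 8558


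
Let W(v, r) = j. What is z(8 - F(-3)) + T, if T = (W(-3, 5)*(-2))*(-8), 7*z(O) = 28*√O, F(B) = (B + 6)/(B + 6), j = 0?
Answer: 4*√7 ≈ 10.583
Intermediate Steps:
F(B) = 1 (F(B) = (6 + B)/(6 + B) = 1)
W(v, r) = 0
z(O) = 4*√O (z(O) = (28*√O)/7 = 4*√O)
T = 0 (T = (0*(-2))*(-8) = 0*(-8) = 0)
z(8 - F(-3)) + T = 4*√(8 - 1*1) + 0 = 4*√(8 - 1) + 0 = 4*√7 + 0 = 4*√7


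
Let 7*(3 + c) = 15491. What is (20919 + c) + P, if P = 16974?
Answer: 40103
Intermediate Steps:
c = 2210 (c = -3 + (⅐)*15491 = -3 + 2213 = 2210)
(20919 + c) + P = (20919 + 2210) + 16974 = 23129 + 16974 = 40103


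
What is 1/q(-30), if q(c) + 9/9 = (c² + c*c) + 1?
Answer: 1/1800 ≈ 0.00055556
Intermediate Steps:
q(c) = 2*c² (q(c) = -1 + ((c² + c*c) + 1) = -1 + ((c² + c²) + 1) = -1 + (2*c² + 1) = -1 + (1 + 2*c²) = 2*c²)
1/q(-30) = 1/(2*(-30)²) = 1/(2*900) = 1/1800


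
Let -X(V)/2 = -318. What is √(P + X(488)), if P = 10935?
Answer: √11571 ≈ 107.57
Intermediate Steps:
X(V) = 636 (X(V) = -2*(-318) = 636)
√(P + X(488)) = √(10935 + 636) = √11571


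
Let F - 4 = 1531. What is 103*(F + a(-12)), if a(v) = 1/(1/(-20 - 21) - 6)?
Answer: 39047712/247 ≈ 1.5809e+5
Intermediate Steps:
F = 1535 (F = 4 + 1531 = 1535)
a(v) = -41/247 (a(v) = 1/(1/(-41) - 6) = 1/(-1/41 - 6) = 1/(-247/41) = -41/247)
103*(F + a(-12)) = 103*(1535 - 41/247) = 103*(379104/247) = 39047712/247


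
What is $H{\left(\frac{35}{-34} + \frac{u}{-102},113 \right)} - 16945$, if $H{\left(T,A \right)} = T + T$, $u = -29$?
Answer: $- \frac{864271}{51} \approx -16947.0$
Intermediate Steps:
$H{\left(T,A \right)} = 2 T$
$H{\left(\frac{35}{-34} + \frac{u}{-102},113 \right)} - 16945 = 2 \left(\frac{35}{-34} - \frac{29}{-102}\right) - 16945 = 2 \left(35 \left(- \frac{1}{34}\right) - - \frac{29}{102}\right) - 16945 = 2 \left(- \frac{35}{34} + \frac{29}{102}\right) - 16945 = 2 \left(- \frac{38}{51}\right) - 16945 = - \frac{76}{51} - 16945 = - \frac{864271}{51}$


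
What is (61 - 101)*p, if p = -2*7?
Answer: 560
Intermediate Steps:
p = -14
(61 - 101)*p = (61 - 101)*(-14) = -40*(-14) = 560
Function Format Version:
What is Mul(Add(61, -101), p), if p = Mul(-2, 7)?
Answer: 560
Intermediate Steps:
p = -14
Mul(Add(61, -101), p) = Mul(Add(61, -101), -14) = Mul(-40, -14) = 560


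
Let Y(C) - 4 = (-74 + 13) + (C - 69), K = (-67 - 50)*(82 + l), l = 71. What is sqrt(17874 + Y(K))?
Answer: 3*I*sqrt(17) ≈ 12.369*I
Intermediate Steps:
K = -17901 (K = (-67 - 50)*(82 + 71) = -117*153 = -17901)
Y(C) = -126 + C (Y(C) = 4 + ((-74 + 13) + (C - 69)) = 4 + (-61 + (-69 + C)) = 4 + (-130 + C) = -126 + C)
sqrt(17874 + Y(K)) = sqrt(17874 + (-126 - 17901)) = sqrt(17874 - 18027) = sqrt(-153) = 3*I*sqrt(17)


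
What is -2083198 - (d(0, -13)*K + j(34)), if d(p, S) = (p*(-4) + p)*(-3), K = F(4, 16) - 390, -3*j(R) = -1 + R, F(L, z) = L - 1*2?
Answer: -2083187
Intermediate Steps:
F(L, z) = -2 + L (F(L, z) = L - 2 = -2 + L)
j(R) = 1/3 - R/3 (j(R) = -(-1 + R)/3 = 1/3 - R/3)
K = -388 (K = (-2 + 4) - 390 = 2 - 390 = -388)
d(p, S) = 9*p (d(p, S) = (-4*p + p)*(-3) = -3*p*(-3) = 9*p)
-2083198 - (d(0, -13)*K + j(34)) = -2083198 - ((9*0)*(-388) + (1/3 - 1/3*34)) = -2083198 - (0*(-388) + (1/3 - 34/3)) = -2083198 - (0 - 11) = -2083198 - 1*(-11) = -2083198 + 11 = -2083187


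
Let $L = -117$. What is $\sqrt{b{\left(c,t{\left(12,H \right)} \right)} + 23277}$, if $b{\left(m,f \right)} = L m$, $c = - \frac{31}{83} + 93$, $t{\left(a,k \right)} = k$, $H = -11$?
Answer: $\frac{\sqrt{85697085}}{83} \approx 111.53$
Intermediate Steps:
$c = \frac{7688}{83}$ ($c = \left(-31\right) \frac{1}{83} + 93 = - \frac{31}{83} + 93 = \frac{7688}{83} \approx 92.626$)
$b{\left(m,f \right)} = - 117 m$
$\sqrt{b{\left(c,t{\left(12,H \right)} \right)} + 23277} = \sqrt{\left(-117\right) \frac{7688}{83} + 23277} = \sqrt{- \frac{899496}{83} + 23277} = \sqrt{\frac{1032495}{83}} = \frac{\sqrt{85697085}}{83}$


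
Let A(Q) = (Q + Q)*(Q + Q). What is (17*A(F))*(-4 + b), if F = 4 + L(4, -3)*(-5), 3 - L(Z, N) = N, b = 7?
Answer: 137904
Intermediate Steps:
L(Z, N) = 3 - N
F = -26 (F = 4 + (3 - 1*(-3))*(-5) = 4 + (3 + 3)*(-5) = 4 + 6*(-5) = 4 - 30 = -26)
A(Q) = 4*Q² (A(Q) = (2*Q)*(2*Q) = 4*Q²)
(17*A(F))*(-4 + b) = (17*(4*(-26)²))*(-4 + 7) = (17*(4*676))*3 = (17*2704)*3 = 45968*3 = 137904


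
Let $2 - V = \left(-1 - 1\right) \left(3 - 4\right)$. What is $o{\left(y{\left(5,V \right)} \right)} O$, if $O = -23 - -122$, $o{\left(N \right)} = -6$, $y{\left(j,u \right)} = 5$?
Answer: $-594$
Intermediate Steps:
$V = 0$ ($V = 2 - \left(-1 - 1\right) \left(3 - 4\right) = 2 - \left(-2\right) \left(-1\right) = 2 - 2 = 0$)
$O = 99$ ($O = -23 + 122 = 99$)
$o{\left(y{\left(5,V \right)} \right)} O = \left(-6\right) 99 = -594$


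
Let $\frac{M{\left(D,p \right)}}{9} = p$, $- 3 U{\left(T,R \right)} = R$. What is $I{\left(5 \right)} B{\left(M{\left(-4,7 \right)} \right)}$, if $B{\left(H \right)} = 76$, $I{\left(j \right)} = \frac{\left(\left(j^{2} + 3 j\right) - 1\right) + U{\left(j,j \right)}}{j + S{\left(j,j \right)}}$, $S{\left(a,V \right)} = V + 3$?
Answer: $\frac{8512}{39} \approx 218.26$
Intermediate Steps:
$U{\left(T,R \right)} = - \frac{R}{3}$
$S{\left(a,V \right)} = 3 + V$
$M{\left(D,p \right)} = 9 p$
$I{\left(j \right)} = \frac{-1 + j^{2} + \frac{8 j}{3}}{3 + 2 j}$ ($I{\left(j \right)} = \frac{\left(\left(j^{2} + 3 j\right) - 1\right) - \frac{j}{3}}{j + \left(3 + j\right)} = \frac{\left(-1 + j^{2} + 3 j\right) - \frac{j}{3}}{3 + 2 j} = \frac{-1 + j^{2} + \frac{8 j}{3}}{3 + 2 j}$)
$I{\left(5 \right)} B{\left(M{\left(-4,7 \right)} \right)} = \frac{-3 + 3 \cdot 5^{2} + 8 \cdot 5}{3 \left(3 + 2 \cdot 5\right)} 76 = \frac{-3 + 3 \cdot 25 + 40}{3 \left(3 + 10\right)} 76 = \frac{-3 + 75 + 40}{3 \cdot 13} \cdot 76 = \frac{1}{3} \cdot \frac{1}{13} \cdot 112 \cdot 76 = \frac{112}{39} \cdot 76 = \frac{8512}{39}$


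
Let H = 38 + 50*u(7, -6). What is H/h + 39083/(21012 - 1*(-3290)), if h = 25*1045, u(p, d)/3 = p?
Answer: 1047483951/634889750 ≈ 1.6499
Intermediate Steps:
u(p, d) = 3*p
H = 1088 (H = 38 + 50*(3*7) = 38 + 50*21 = 38 + 1050 = 1088)
h = 26125
H/h + 39083/(21012 - 1*(-3290)) = 1088/26125 + 39083/(21012 - 1*(-3290)) = 1088*(1/26125) + 39083/(21012 + 3290) = 1088/26125 + 39083/24302 = 1047483951/634889750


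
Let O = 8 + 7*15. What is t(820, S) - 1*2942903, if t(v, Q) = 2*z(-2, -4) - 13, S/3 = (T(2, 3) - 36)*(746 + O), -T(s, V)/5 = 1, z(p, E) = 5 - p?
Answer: -2942902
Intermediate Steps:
T(s, V) = -5 (T(s, V) = -5*1 = -5)
O = 113 (O = 8 + 105 = 113)
S = -105657 (S = 3*((-5 - 36)*(746 + 113)) = 3*(-41*859) = 3*(-35219) = -105657)
t(v, Q) = 1 (t(v, Q) = 2*(5 - 1*(-2)) - 13 = 2*(5 + 2) - 13 = 2*7 - 13 = 14 - 13 = 1)
t(820, S) - 1*2942903 = 1 - 1*2942903 = 1 - 2942903 = -2942902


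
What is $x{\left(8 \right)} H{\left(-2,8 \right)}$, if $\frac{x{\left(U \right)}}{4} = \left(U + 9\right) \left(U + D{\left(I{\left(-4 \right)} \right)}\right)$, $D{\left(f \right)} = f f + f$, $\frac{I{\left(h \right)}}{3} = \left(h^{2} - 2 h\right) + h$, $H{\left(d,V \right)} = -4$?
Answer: $-997696$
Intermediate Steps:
$I{\left(h \right)} = - 3 h + 3 h^{2}$ ($I{\left(h \right)} = 3 \left(\left(h^{2} - 2 h\right) + h\right) = 3 \left(h^{2} - h\right) = - 3 h + 3 h^{2}$)
$D{\left(f \right)} = f + f^{2}$ ($D{\left(f \right)} = f^{2} + f = f + f^{2}$)
$x{\left(U \right)} = 4 \left(9 + U\right) \left(3660 + U\right)$ ($x{\left(U \right)} = 4 \left(U + 9\right) \left(U + 3 \left(-4\right) \left(-1 - 4\right) \left(1 + 3 \left(-4\right) \left(-1 - 4\right)\right)\right) = 4 \left(9 + U\right) \left(U + 3 \left(-4\right) \left(-5\right) \left(1 + 3 \left(-4\right) \left(-5\right)\right)\right) = 4 \left(9 + U\right) \left(U + 60 \left(1 + 60\right)\right) = 4 \left(9 + U\right) \left(U + 60 \cdot 61\right) = 4 \left(9 + U\right) \left(U + 3660\right) = 4 \left(9 + U\right) \left(3660 + U\right)$)
$x{\left(8 \right)} H{\left(-2,8 \right)} = \left(131760 + 4 \cdot 8^{2} + 14676 \cdot 8\right) \left(-4\right) = \left(131760 + 4 \cdot 64 + 117408\right) \left(-4\right) = \left(131760 + 256 + 117408\right) \left(-4\right) = 249424 \left(-4\right) = -997696$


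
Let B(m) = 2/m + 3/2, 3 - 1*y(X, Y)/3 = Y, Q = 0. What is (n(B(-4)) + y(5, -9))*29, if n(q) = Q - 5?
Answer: 899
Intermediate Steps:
y(X, Y) = 9 - 3*Y
B(m) = 3/2 + 2/m (B(m) = 2/m + 3*(½) = 2/m + 3/2 = 3/2 + 2/m)
n(q) = -5 (n(q) = 0 - 5 = -5)
(n(B(-4)) + y(5, -9))*29 = (-5 + (9 - 3*(-9)))*29 = (-5 + (9 + 27))*29 = (-5 + 36)*29 = 31*29 = 899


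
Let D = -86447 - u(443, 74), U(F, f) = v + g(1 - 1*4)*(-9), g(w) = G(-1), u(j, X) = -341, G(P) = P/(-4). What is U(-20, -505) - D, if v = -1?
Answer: 344411/4 ≈ 86103.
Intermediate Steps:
G(P) = -P/4 (G(P) = P*(-1/4) = -P/4)
g(w) = 1/4 (g(w) = -1/4*(-1) = 1/4)
U(F, f) = -13/4 (U(F, f) = -1 + (1/4)*(-9) = -1 - 9/4 = -13/4)
D = -86106 (D = -86447 - 1*(-341) = -86447 + 341 = -86106)
U(-20, -505) - D = -13/4 - 1*(-86106) = -13/4 + 86106 = 344411/4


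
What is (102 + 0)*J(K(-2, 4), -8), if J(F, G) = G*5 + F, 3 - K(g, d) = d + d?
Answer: -4590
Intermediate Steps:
K(g, d) = 3 - 2*d (K(g, d) = 3 - (d + d) = 3 - 2*d)
J(F, G) = F + 5*G (J(F, G) = 5*G + F = F + 5*G)
(102 + 0)*J(K(-2, 4), -8) = (102 + 0)*((3 - 2*4) + 5*(-8)) = 102*((3 - 8) - 40) = 102*(-5 - 40) = 102*(-45) = -4590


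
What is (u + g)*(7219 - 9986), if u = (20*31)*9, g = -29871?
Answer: 67213197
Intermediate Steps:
u = 5580 (u = 620*9 = 5580)
(u + g)*(7219 - 9986) = (5580 - 29871)*(7219 - 9986) = -24291*(-2767) = 67213197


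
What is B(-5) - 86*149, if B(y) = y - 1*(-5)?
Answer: -12814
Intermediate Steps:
B(y) = 5 + y (B(y) = y + 5 = 5 + y)
B(-5) - 86*149 = (5 - 5) - 86*149 = 0 - 12814 = -12814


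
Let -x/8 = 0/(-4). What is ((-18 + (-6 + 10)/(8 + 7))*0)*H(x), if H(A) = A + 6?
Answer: 0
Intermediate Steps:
x = 0 (x = -0/(-4) = -0*(-1)/4 = -8*0 = 0)
H(A) = 6 + A
((-18 + (-6 + 10)/(8 + 7))*0)*H(x) = ((-18 + (-6 + 10)/(8 + 7))*0)*(6 + 0) = ((-18 + 4/15)*0)*6 = -266/15*0*6 = 0*6 = 0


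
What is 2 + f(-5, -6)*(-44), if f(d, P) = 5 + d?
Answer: 2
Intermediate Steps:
2 + f(-5, -6)*(-44) = 2 + (5 - 5)*(-44) = 2 + 0*(-44) = 2 + 0 = 2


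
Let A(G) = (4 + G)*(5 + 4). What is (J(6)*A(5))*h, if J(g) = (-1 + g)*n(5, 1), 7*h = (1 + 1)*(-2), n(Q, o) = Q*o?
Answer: -8100/7 ≈ -1157.1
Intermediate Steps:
A(G) = 36 + 9*G (A(G) = (4 + G)*9 = 36 + 9*G)
h = -4/7 (h = ((1 + 1)*(-2))/7 = (2*(-2))/7 = (⅐)*(-4) = -4/7 ≈ -0.57143)
J(g) = -5 + 5*g (J(g) = (-1 + g)*(5*1) = (-1 + g)*5 = -5 + 5*g)
(J(6)*A(5))*h = ((-5 + 5*6)*(36 + 9*5))*(-4/7) = ((-5 + 30)*(36 + 45))*(-4/7) = (25*81)*(-4/7) = 2025*(-4/7) = -8100/7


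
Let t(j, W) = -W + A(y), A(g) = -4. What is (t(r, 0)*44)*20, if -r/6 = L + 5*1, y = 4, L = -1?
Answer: -3520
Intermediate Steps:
r = -24 (r = -6*(-1 + 5*1) = -6*(-1 + 5) = -6*4 = -24)
t(j, W) = -4 - W (t(j, W) = -W - 4 = -4 - W)
(t(r, 0)*44)*20 = ((-4 - 1*0)*44)*20 = ((-4 + 0)*44)*20 = -4*44*20 = -176*20 = -3520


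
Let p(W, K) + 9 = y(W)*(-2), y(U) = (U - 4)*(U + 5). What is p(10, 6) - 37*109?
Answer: -4222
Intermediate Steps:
y(U) = (-4 + U)*(5 + U)
p(W, K) = 31 - 2*W - 2*W**2 (p(W, K) = -9 + (-20 + W + W**2)*(-2) = -9 + (40 - 2*W - 2*W**2) = 31 - 2*W - 2*W**2)
p(10, 6) - 37*109 = (31 - 2*10 - 2*10**2) - 37*109 = (31 - 20 - 2*100) - 4033 = (31 - 20 - 200) - 4033 = -189 - 4033 = -4222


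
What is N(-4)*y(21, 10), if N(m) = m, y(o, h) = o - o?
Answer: 0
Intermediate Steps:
y(o, h) = 0
N(-4)*y(21, 10) = -4*0 = 0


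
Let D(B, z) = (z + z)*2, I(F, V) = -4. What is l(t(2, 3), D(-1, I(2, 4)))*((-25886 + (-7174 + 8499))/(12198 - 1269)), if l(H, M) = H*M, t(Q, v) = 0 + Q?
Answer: 261984/3643 ≈ 71.914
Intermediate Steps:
D(B, z) = 4*z (D(B, z) = (2*z)*2 = 4*z)
t(Q, v) = Q
l(t(2, 3), D(-1, I(2, 4)))*((-25886 + (-7174 + 8499))/(12198 - 1269)) = (2*(4*(-4)))*((-25886 + (-7174 + 8499))/(12198 - 1269)) = (2*(-16))*((-25886 + 1325)/10929) = -(-785952)/10929 = -32*(-8187/3643) = 261984/3643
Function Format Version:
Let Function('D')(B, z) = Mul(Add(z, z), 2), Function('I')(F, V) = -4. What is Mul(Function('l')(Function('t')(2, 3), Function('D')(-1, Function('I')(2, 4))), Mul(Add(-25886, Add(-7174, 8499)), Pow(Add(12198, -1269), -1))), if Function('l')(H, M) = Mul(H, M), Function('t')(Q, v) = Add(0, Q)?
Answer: Rational(261984, 3643) ≈ 71.914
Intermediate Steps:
Function('D')(B, z) = Mul(4, z) (Function('D')(B, z) = Mul(Mul(2, z), 2) = Mul(4, z))
Function('t')(Q, v) = Q
Mul(Function('l')(Function('t')(2, 3), Function('D')(-1, Function('I')(2, 4))), Mul(Add(-25886, Add(-7174, 8499)), Pow(Add(12198, -1269), -1))) = Mul(Mul(2, Mul(4, -4)), Mul(Add(-25886, Add(-7174, 8499)), Pow(Add(12198, -1269), -1))) = Mul(Mul(2, -16), Mul(Add(-25886, 1325), Pow(10929, -1))) = Mul(-32, Mul(-24561, Rational(1, 10929))) = Mul(-32, Rational(-8187, 3643)) = Rational(261984, 3643)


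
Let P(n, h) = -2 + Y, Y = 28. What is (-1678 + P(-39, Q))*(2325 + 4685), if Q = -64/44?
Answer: -11580520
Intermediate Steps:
Q = -16/11 (Q = -64*1/44 = -16/11 ≈ -1.4545)
P(n, h) = 26 (P(n, h) = -2 + 28 = 26)
(-1678 + P(-39, Q))*(2325 + 4685) = (-1678 + 26)*(2325 + 4685) = -1652*7010 = -11580520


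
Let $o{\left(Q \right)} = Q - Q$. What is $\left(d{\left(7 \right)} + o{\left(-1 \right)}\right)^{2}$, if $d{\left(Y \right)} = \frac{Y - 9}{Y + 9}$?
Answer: $\frac{1}{64} \approx 0.015625$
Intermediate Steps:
$o{\left(Q \right)} = 0$
$d{\left(Y \right)} = \frac{-9 + Y}{9 + Y}$
$\left(d{\left(7 \right)} + o{\left(-1 \right)}\right)^{2} = \left(\frac{-9 + 7}{9 + 7} + 0\right)^{2} = \left(\frac{1}{16} \left(-2\right) + 0\right)^{2} = \left(- \frac{1}{8} + 0\right)^{2} = \left(- \frac{1}{8}\right)^{2} = \frac{1}{64}$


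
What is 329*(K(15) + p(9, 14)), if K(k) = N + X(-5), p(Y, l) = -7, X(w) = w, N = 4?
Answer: -2632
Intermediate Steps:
K(k) = -1 (K(k) = 4 - 5 = -1)
329*(K(15) + p(9, 14)) = 329*(-1 - 7) = 329*(-8) = -2632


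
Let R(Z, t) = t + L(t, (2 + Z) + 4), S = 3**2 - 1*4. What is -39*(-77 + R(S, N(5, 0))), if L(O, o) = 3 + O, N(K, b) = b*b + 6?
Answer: 2418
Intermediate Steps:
N(K, b) = 6 + b**2 (N(K, b) = b**2 + 6 = 6 + b**2)
S = 5 (S = 9 - 4 = 5)
R(Z, t) = 3 + 2*t (R(Z, t) = t + (3 + t) = 3 + 2*t)
-39*(-77 + R(S, N(5, 0))) = -39*(-77 + (3 + 2*(6 + 0**2))) = -39*(-77 + (3 + 2*(6 + 0))) = -39*(-77 + (3 + 2*6)) = -39*(-77 + (3 + 12)) = -39*(-77 + 15) = -39*(-62) = 2418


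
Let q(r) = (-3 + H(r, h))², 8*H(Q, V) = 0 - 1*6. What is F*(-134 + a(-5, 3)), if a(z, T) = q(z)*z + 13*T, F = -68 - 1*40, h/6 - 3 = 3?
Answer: 71415/4 ≈ 17854.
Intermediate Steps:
h = 36 (h = 18 + 6*3 = 18 + 18 = 36)
H(Q, V) = -¾ (H(Q, V) = (0 - 1*6)/8 = (0 - 6)/8 = (⅛)*(-6) = -¾)
q(r) = 225/16 (q(r) = (-3 - ¾)² = (-15/4)² = 225/16)
F = -108 (F = -68 - 40 = -108)
a(z, T) = 13*T + 225*z/16 (a(z, T) = 225*z/16 + 13*T = 13*T + 225*z/16)
F*(-134 + a(-5, 3)) = -108*(-134 + (13*3 + (225/16)*(-5))) = -108*(-134 + (39 - 1125/16)) = -108*(-134 - 501/16) = -108*(-2645/16) = 71415/4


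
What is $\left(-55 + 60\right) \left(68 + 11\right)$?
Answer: $395$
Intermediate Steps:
$\left(-55 + 60\right) \left(68 + 11\right) = 5 \cdot 79 = 395$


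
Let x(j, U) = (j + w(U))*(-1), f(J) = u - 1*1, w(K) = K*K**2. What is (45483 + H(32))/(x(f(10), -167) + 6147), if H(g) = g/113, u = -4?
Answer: 5139611/526988495 ≈ 0.0097528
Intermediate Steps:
w(K) = K**3
H(g) = g/113 (H(g) = g*(1/113) = g/113)
f(J) = -5 (f(J) = -4 - 1*1 = -4 - 1 = -5)
x(j, U) = -j - U**3 (x(j, U) = (j + U**3)*(-1) = -j - U**3)
(45483 + H(32))/(x(f(10), -167) + 6147) = (45483 + (1/113)*32)/((-1*(-5) - 1*(-167)**3) + 6147) = (45483 + 32/113)/((5 - 1*(-4657463)) + 6147) = 5139611/(113*((5 + 4657463) + 6147)) = 5139611/(113*(4657468 + 6147)) = (5139611/113)/4663615 = (5139611/113)*(1/4663615) = 5139611/526988495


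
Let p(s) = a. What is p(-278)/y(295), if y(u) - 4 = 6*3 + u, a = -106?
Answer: -106/317 ≈ -0.33438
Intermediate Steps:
p(s) = -106
y(u) = 22 + u (y(u) = 4 + (6*3 + u) = 4 + (18 + u) = 22 + u)
p(-278)/y(295) = -106/(22 + 295) = -106/317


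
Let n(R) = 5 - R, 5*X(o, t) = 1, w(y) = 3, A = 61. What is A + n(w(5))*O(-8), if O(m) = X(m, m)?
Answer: 307/5 ≈ 61.400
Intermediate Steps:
X(o, t) = ⅕ (X(o, t) = (⅕)*1 = ⅕)
O(m) = ⅕
A + n(w(5))*O(-8) = 61 + (5 - 1*3)*(⅕) = 61 + (5 - 3)*(⅕) = 61 + 2*(⅕) = 61 + ⅖ = 307/5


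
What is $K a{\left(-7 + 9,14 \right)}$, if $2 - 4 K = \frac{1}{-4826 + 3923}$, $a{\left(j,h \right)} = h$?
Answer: $\frac{1807}{258} \approx 7.0039$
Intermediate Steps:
$K = \frac{1807}{3612}$ ($K = \frac{1}{2} - \frac{1}{4 \left(-4826 + 3923\right)} = \frac{1}{2} - \frac{1}{4 \left(-903\right)} = \frac{1}{2} - - \frac{1}{3612} = \frac{1}{2} + \frac{1}{3612} = \frac{1807}{3612} \approx 0.50028$)
$K a{\left(-7 + 9,14 \right)} = \frac{1807}{3612} \cdot 14 = \frac{1807}{258}$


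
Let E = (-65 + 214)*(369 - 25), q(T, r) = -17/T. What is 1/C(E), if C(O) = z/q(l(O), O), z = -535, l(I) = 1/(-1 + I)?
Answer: 174267/107 ≈ 1628.7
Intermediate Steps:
E = 51256 (E = 149*344 = 51256)
C(O) = -535/(17 - 17*O) (C(O) = -535*(-1/(17*(-1 + O))) = -535/(17 - 17*O))
1/C(E) = 1/(535/(17*(-1 + 51256))) = 1/((535/17)/51255) = 1/((535/17)*(1/51255)) = 1/(107/174267) = 174267/107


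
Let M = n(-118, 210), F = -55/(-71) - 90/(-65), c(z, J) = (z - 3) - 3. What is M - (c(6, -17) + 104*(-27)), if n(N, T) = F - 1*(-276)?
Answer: 2848525/923 ≈ 3086.2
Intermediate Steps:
c(z, J) = -6 + z (c(z, J) = (-3 + z) - 3 = -6 + z)
F = 1993/923 (F = -55*(-1/71) - 90*(-1/65) = 55/71 + 18/13 = 1993/923 ≈ 2.1593)
n(N, T) = 256741/923 (n(N, T) = 1993/923 - 1*(-276) = 1993/923 + 276 = 256741/923)
M = 256741/923 ≈ 278.16
M - (c(6, -17) + 104*(-27)) = 256741/923 - ((-6 + 6) + 104*(-27)) = 256741/923 - (0 - 2808) = 256741/923 - 1*(-2808) = 256741/923 + 2808 = 2848525/923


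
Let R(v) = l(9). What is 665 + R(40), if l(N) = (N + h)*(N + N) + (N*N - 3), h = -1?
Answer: 887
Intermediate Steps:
l(N) = -3 + N**2 + 2*N*(-1 + N) (l(N) = (N - 1)*(N + N) + (N*N - 3) = (-1 + N)*(2*N) + (N**2 - 3) = 2*N*(-1 + N) + (-3 + N**2) = -3 + N**2 + 2*N*(-1 + N))
R(v) = 222 (R(v) = -3 - 2*9 + 3*9**2 = -3 - 18 + 3*81 = -3 - 18 + 243 = 222)
665 + R(40) = 665 + 222 = 887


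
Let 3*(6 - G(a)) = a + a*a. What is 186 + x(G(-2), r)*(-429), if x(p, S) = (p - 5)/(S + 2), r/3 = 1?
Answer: 787/5 ≈ 157.40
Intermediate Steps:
G(a) = 6 - a/3 - a**2/3 (G(a) = 6 - (a + a*a)/3 = 6 - (a + a**2)/3 = 6 + (-a/3 - a**2/3) = 6 - a/3 - a**2/3)
r = 3 (r = 3*1 = 3)
x(p, S) = (-5 + p)/(2 + S)
186 + x(G(-2), r)*(-429) = 186 + ((-5 + (6 - 1/3*(-2) - 1/3*(-2)**2))/(2 + 3))*(-429) = 186 + ((-5 + (6 + 2/3 - 1/3*4))/5)*(-429) = 186 + ((-5 + (6 + 2/3 - 4/3))/5)*(-429) = 186 + ((-5 + 16/3)/5)*(-429) = 186 + ((1/5)*(1/3))*(-429) = 186 + (1/15)*(-429) = 186 - 143/5 = 787/5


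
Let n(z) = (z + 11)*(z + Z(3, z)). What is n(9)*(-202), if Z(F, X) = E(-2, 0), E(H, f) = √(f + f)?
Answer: -36360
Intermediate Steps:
E(H, f) = √2*√f (E(H, f) = √(2*f) = √2*√f)
Z(F, X) = 0 (Z(F, X) = √2*√0 = √2*0 = 0)
n(z) = z*(11 + z) (n(z) = (z + 11)*(z + 0) = (11 + z)*z = z*(11 + z))
n(9)*(-202) = (9*(11 + 9))*(-202) = (9*20)*(-202) = 180*(-202) = -36360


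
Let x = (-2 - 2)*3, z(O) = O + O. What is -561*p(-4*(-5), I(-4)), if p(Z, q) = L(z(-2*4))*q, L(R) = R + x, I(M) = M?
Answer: -62832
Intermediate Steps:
z(O) = 2*O
x = -12 (x = -4*3 = -12)
L(R) = -12 + R (L(R) = R - 12 = -12 + R)
p(Z, q) = -28*q (p(Z, q) = (-12 + 2*(-2*4))*q = (-12 + 2*(-8))*q = (-12 - 16)*q = -28*q)
-561*p(-4*(-5), I(-4)) = -(-15708)*(-4) = -561*112 = -62832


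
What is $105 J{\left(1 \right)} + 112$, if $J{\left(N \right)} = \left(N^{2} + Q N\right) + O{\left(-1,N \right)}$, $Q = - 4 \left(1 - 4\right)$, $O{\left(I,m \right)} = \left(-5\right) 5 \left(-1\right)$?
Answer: $4102$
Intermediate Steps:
$O{\left(I,m \right)} = 25$ ($O{\left(I,m \right)} = \left(-25\right) \left(-1\right) = 25$)
$Q = 12$ ($Q = \left(-4\right) \left(-3\right) = 12$)
$J{\left(N \right)} = 25 + N^{2} + 12 N$ ($J{\left(N \right)} = \left(N^{2} + 12 N\right) + 25 = 25 + N^{2} + 12 N$)
$105 J{\left(1 \right)} + 112 = 105 \left(25 + 1^{2} + 12 \cdot 1\right) + 112 = 105 \left(25 + 1 + 12\right) + 112 = 105 \cdot 38 + 112 = 3990 + 112 = 4102$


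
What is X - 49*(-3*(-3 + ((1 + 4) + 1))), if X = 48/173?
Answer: 76341/173 ≈ 441.28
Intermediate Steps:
X = 48/173 (X = 48*(1/173) = 48/173 ≈ 0.27746)
X - 49*(-3*(-3 + ((1 + 4) + 1))) = 48/173 - 49*(-3*(-3 + ((1 + 4) + 1))) = 48/173 - 49*(-3*(-3 + (5 + 1))) = 48/173 - 49*(-3*(-3 + 6)) = 48/173 - 49*(-3*3) = 48/173 - 49*(-9) = 48/173 - 1*(-441) = 48/173 + 441 = 76341/173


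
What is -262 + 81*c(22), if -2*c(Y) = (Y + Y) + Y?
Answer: -2935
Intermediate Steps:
c(Y) = -3*Y/2 (c(Y) = -((Y + Y) + Y)/2 = -(2*Y + Y)/2 = -3*Y/2)
-262 + 81*c(22) = -262 + 81*(-3/2*22) = -262 + 81*(-33) = -262 - 2673 = -2935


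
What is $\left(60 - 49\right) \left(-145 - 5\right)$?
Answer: $-1650$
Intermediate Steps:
$\left(60 - 49\right) \left(-145 - 5\right) = \left(60 - 49\right) \left(-145 + \left(-78 + 73\right)\right) = 11 \left(-145 - 5\right) = 11 \left(-150\right) = -1650$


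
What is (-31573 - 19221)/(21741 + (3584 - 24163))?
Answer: -25397/581 ≈ -43.713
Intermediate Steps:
(-31573 - 19221)/(21741 + (3584 - 24163)) = -50794/(21741 - 20579) = -50794/1162 = -50794*1/1162 = -25397/581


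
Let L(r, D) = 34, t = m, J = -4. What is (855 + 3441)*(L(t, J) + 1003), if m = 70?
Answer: 4454952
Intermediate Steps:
t = 70
(855 + 3441)*(L(t, J) + 1003) = (855 + 3441)*(34 + 1003) = 4296*1037 = 4454952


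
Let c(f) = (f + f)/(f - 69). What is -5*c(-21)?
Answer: -7/3 ≈ -2.3333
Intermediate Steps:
c(f) = 2*f/(-69 + f) (c(f) = (2*f)/(-69 + f) = 2*f/(-69 + f))
-5*c(-21) = -10*(-21)/(-69 - 21) = -10*(-21)/(-90) = -10*(-21)*(-1)/90 = -5*7/15 = -7/3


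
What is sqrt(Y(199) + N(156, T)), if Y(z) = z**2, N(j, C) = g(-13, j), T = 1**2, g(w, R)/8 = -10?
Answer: sqrt(39521) ≈ 198.80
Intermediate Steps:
g(w, R) = -80 (g(w, R) = 8*(-10) = -80)
T = 1
N(j, C) = -80
sqrt(Y(199) + N(156, T)) = sqrt(199**2 - 80) = sqrt(39601 - 80) = sqrt(39521)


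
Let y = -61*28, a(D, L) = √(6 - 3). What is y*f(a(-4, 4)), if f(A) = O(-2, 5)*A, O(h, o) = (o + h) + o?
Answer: -13664*√3 ≈ -23667.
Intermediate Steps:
a(D, L) = √3
O(h, o) = h + 2*o (O(h, o) = (h + o) + o = h + 2*o)
f(A) = 8*A (f(A) = (-2 + 2*5)*A = (-2 + 10)*A = 8*A)
y = -1708
y*f(a(-4, 4)) = -13664*√3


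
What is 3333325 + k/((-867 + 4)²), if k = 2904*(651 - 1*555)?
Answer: 2482557405709/744769 ≈ 3.3333e+6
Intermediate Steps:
k = 278784 (k = 2904*(651 - 555) = 2904*96 = 278784)
3333325 + k/((-867 + 4)²) = 3333325 + 278784/((-867 + 4)²) = 3333325 + 278784/((-863)²) = 3333325 + 278784/744769 = 2482557405709/744769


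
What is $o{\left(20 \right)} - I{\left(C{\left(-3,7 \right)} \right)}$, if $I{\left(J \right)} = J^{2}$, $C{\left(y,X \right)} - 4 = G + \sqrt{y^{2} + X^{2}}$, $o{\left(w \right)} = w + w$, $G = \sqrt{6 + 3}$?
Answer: $40 - \left(7 + \sqrt{58}\right)^{2} \approx -173.62$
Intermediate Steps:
$G = 3$ ($G = \sqrt{9} = 3$)
$o{\left(w \right)} = 2 w$
$C{\left(y,X \right)} = 7 + \sqrt{X^{2} + y^{2}}$ ($C{\left(y,X \right)} = 4 + \left(3 + \sqrt{y^{2} + X^{2}}\right) = 4 + \left(3 + \sqrt{X^{2} + y^{2}}\right) = 7 + \sqrt{X^{2} + y^{2}}$)
$o{\left(20 \right)} - I{\left(C{\left(-3,7 \right)} \right)} = 2 \cdot 20 - \left(7 + \sqrt{7^{2} + \left(-3\right)^{2}}\right)^{2} = 40 - \left(7 + \sqrt{49 + 9}\right)^{2} = 40 - \left(7 + \sqrt{58}\right)^{2}$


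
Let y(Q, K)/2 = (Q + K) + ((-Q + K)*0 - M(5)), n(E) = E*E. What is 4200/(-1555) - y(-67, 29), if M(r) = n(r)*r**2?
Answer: 411546/311 ≈ 1323.3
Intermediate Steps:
n(E) = E**2
M(r) = r**4 (M(r) = r**2*r**2 = r**4)
y(Q, K) = -1250 + 2*K + 2*Q (y(Q, K) = 2*((Q + K) + ((-Q + K)*0 - 1*5**4)) = 2*((K + Q) + ((K - Q)*0 - 1*625)) = 2*((K + Q) + (0 - 625)) = 2*((K + Q) - 625) = 2*(-625 + K + Q) = -1250 + 2*K + 2*Q)
4200/(-1555) - y(-67, 29) = 4200/(-1555) - (-1250 + 2*29 + 2*(-67)) = 4200*(-1/1555) - (-1250 + 58 - 134) = -840/311 - 1*(-1326) = -840/311 + 1326 = 411546/311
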